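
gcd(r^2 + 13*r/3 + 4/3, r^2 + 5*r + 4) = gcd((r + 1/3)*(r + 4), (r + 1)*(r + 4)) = r + 4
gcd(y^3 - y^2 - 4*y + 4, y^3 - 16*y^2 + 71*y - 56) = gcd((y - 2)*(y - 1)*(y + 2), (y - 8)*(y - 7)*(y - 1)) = y - 1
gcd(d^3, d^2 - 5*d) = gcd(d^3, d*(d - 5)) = d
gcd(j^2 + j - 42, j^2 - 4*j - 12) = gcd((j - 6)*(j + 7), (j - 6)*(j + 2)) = j - 6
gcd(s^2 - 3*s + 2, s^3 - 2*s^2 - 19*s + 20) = s - 1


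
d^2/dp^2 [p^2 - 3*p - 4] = 2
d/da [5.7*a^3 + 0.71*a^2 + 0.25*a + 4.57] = 17.1*a^2 + 1.42*a + 0.25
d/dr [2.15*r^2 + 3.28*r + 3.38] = 4.3*r + 3.28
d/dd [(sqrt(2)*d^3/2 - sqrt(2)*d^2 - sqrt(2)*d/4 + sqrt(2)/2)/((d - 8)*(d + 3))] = sqrt(2)*(2*d^4 - 20*d^3 - 123*d^2 + 188*d + 34)/(4*(d^4 - 10*d^3 - 23*d^2 + 240*d + 576))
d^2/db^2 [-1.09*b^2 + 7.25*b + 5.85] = -2.18000000000000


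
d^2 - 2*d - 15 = (d - 5)*(d + 3)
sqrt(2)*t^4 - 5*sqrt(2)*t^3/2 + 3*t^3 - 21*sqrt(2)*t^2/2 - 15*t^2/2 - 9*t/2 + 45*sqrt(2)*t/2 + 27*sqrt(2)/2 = (t - 3)*(t - 3*sqrt(2)/2)*(t + 3*sqrt(2))*(sqrt(2)*t + sqrt(2)/2)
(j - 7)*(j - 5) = j^2 - 12*j + 35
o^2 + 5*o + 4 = (o + 1)*(o + 4)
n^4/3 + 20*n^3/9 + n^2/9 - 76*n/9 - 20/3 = (n/3 + 1/3)*(n - 2)*(n + 5/3)*(n + 6)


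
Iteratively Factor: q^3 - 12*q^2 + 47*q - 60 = (q - 4)*(q^2 - 8*q + 15) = (q - 5)*(q - 4)*(q - 3)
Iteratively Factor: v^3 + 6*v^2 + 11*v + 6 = (v + 1)*(v^2 + 5*v + 6) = (v + 1)*(v + 2)*(v + 3)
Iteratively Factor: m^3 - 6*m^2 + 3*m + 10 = (m + 1)*(m^2 - 7*m + 10) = (m - 5)*(m + 1)*(m - 2)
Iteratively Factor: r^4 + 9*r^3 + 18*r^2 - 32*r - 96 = (r + 4)*(r^3 + 5*r^2 - 2*r - 24) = (r - 2)*(r + 4)*(r^2 + 7*r + 12) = (r - 2)*(r + 3)*(r + 4)*(r + 4)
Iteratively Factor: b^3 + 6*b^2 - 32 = (b + 4)*(b^2 + 2*b - 8) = (b - 2)*(b + 4)*(b + 4)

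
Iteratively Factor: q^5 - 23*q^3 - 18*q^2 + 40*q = (q + 2)*(q^4 - 2*q^3 - 19*q^2 + 20*q) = q*(q + 2)*(q^3 - 2*q^2 - 19*q + 20) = q*(q + 2)*(q + 4)*(q^2 - 6*q + 5) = q*(q - 1)*(q + 2)*(q + 4)*(q - 5)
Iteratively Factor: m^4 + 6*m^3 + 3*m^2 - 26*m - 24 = (m - 2)*(m^3 + 8*m^2 + 19*m + 12) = (m - 2)*(m + 1)*(m^2 + 7*m + 12) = (m - 2)*(m + 1)*(m + 4)*(m + 3)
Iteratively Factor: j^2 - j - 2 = (j + 1)*(j - 2)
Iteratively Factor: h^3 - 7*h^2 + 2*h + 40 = (h + 2)*(h^2 - 9*h + 20) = (h - 5)*(h + 2)*(h - 4)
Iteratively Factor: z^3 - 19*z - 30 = (z - 5)*(z^2 + 5*z + 6) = (z - 5)*(z + 3)*(z + 2)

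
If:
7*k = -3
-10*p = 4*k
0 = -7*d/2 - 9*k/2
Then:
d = 27/49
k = -3/7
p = 6/35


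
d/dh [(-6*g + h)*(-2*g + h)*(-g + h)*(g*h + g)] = g*(-12*g^3 + 40*g^2*h + 20*g^2 - 27*g*h^2 - 18*g*h + 4*h^3 + 3*h^2)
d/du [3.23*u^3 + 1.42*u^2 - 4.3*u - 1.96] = 9.69*u^2 + 2.84*u - 4.3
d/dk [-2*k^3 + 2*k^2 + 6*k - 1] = -6*k^2 + 4*k + 6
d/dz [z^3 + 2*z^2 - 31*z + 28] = 3*z^2 + 4*z - 31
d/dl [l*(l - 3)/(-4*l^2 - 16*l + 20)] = (-7*l^2 + 10*l - 15)/(4*(l^4 + 8*l^3 + 6*l^2 - 40*l + 25))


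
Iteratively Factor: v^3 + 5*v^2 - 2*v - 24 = (v + 3)*(v^2 + 2*v - 8) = (v - 2)*(v + 3)*(v + 4)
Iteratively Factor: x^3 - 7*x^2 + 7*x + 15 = (x - 3)*(x^2 - 4*x - 5) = (x - 3)*(x + 1)*(x - 5)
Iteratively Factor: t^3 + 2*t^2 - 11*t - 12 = (t + 4)*(t^2 - 2*t - 3) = (t - 3)*(t + 4)*(t + 1)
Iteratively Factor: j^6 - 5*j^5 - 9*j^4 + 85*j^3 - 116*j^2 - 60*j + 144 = (j - 3)*(j^5 - 2*j^4 - 15*j^3 + 40*j^2 + 4*j - 48) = (j - 3)*(j + 1)*(j^4 - 3*j^3 - 12*j^2 + 52*j - 48) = (j - 3)*(j - 2)*(j + 1)*(j^3 - j^2 - 14*j + 24) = (j - 3)^2*(j - 2)*(j + 1)*(j^2 + 2*j - 8) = (j - 3)^2*(j - 2)^2*(j + 1)*(j + 4)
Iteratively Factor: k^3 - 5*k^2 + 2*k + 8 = (k + 1)*(k^2 - 6*k + 8) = (k - 4)*(k + 1)*(k - 2)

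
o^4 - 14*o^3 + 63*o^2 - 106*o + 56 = (o - 7)*(o - 4)*(o - 2)*(o - 1)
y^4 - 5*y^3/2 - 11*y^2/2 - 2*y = y*(y - 4)*(y + 1/2)*(y + 1)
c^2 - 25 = (c - 5)*(c + 5)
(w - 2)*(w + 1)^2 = w^3 - 3*w - 2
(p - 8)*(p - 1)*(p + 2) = p^3 - 7*p^2 - 10*p + 16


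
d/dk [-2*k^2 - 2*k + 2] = -4*k - 2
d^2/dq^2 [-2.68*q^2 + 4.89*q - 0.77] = -5.36000000000000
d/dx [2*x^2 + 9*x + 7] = 4*x + 9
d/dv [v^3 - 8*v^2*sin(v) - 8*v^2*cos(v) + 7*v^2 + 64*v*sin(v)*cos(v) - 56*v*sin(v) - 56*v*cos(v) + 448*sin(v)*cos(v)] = -8*sqrt(2)*v^2*cos(v + pi/4) + 3*v^2 + 40*v*sin(v) - 72*v*cos(v) + 64*v*cos(2*v) + 14*v + 32*sin(2*v) - 56*sqrt(2)*sin(v + pi/4) + 448*cos(2*v)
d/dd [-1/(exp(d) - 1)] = 1/(4*sinh(d/2)^2)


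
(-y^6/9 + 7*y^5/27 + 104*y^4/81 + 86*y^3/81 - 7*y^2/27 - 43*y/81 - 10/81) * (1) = -y^6/9 + 7*y^5/27 + 104*y^4/81 + 86*y^3/81 - 7*y^2/27 - 43*y/81 - 10/81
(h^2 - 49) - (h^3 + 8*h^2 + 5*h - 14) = -h^3 - 7*h^2 - 5*h - 35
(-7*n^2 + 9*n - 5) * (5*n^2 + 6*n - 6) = -35*n^4 + 3*n^3 + 71*n^2 - 84*n + 30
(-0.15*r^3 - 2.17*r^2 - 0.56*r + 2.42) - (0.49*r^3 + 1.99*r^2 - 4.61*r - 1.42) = -0.64*r^3 - 4.16*r^2 + 4.05*r + 3.84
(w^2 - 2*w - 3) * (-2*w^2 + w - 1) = -2*w^4 + 5*w^3 + 3*w^2 - w + 3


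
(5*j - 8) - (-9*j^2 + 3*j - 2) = 9*j^2 + 2*j - 6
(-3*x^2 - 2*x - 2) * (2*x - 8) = -6*x^3 + 20*x^2 + 12*x + 16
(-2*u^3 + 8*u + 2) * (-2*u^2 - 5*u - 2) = 4*u^5 + 10*u^4 - 12*u^3 - 44*u^2 - 26*u - 4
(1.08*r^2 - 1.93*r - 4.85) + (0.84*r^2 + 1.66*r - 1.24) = 1.92*r^2 - 0.27*r - 6.09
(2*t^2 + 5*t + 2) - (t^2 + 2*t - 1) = t^2 + 3*t + 3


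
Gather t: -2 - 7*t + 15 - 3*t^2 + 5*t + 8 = -3*t^2 - 2*t + 21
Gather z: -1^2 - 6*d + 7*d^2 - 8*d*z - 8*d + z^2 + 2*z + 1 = 7*d^2 - 14*d + z^2 + z*(2 - 8*d)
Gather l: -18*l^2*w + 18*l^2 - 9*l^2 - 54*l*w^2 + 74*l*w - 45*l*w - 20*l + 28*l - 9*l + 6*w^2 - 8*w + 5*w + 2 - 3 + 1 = l^2*(9 - 18*w) + l*(-54*w^2 + 29*w - 1) + 6*w^2 - 3*w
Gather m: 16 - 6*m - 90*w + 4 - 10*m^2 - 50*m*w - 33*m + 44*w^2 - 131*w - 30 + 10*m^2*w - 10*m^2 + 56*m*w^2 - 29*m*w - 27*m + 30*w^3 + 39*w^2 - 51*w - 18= m^2*(10*w - 20) + m*(56*w^2 - 79*w - 66) + 30*w^3 + 83*w^2 - 272*w - 28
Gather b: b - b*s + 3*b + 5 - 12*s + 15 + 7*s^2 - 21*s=b*(4 - s) + 7*s^2 - 33*s + 20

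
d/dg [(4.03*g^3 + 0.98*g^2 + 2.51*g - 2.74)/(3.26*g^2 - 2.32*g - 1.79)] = (13.1378*g^4 - 18.6992*g^3 - 32.0973*g^2 + 14.3564*g - 10.8497)/(10.6276*g^4 - 15.1264*g^3 - 6.2884*g^2 + 8.3056*g + 3.2041)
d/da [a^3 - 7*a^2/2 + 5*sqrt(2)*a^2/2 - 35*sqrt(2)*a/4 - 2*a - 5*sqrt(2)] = 3*a^2 - 7*a + 5*sqrt(2)*a - 35*sqrt(2)/4 - 2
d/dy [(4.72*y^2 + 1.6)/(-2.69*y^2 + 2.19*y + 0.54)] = (10.3368*y^2 + 13.7056*y - 3.504)/(7.2361*y^4 - 11.7822*y^3 + 1.8909*y^2 + 2.3652*y + 0.2916)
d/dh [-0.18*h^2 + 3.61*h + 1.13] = 3.61 - 0.36*h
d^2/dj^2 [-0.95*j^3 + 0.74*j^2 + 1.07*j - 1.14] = 1.48 - 5.7*j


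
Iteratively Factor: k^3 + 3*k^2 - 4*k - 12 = (k - 2)*(k^2 + 5*k + 6) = (k - 2)*(k + 2)*(k + 3)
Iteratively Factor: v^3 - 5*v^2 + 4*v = (v - 1)*(v^2 - 4*v) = (v - 4)*(v - 1)*(v)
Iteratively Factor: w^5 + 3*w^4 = (w)*(w^4 + 3*w^3) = w^2*(w^3 + 3*w^2) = w^3*(w^2 + 3*w) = w^3*(w + 3)*(w)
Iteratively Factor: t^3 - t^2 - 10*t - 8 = (t - 4)*(t^2 + 3*t + 2) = (t - 4)*(t + 1)*(t + 2)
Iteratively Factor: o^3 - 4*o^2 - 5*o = (o + 1)*(o^2 - 5*o) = (o - 5)*(o + 1)*(o)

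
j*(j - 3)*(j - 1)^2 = j^4 - 5*j^3 + 7*j^2 - 3*j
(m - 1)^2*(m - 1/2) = m^3 - 5*m^2/2 + 2*m - 1/2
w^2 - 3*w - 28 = (w - 7)*(w + 4)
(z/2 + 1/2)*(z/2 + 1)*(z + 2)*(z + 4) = z^4/4 + 9*z^3/4 + 7*z^2 + 9*z + 4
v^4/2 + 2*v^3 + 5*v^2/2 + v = v*(v/2 + 1)*(v + 1)^2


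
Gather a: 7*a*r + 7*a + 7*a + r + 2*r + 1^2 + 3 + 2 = a*(7*r + 14) + 3*r + 6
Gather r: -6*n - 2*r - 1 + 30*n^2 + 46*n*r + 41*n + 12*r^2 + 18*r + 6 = 30*n^2 + 35*n + 12*r^2 + r*(46*n + 16) + 5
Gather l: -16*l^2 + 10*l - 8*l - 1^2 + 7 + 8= -16*l^2 + 2*l + 14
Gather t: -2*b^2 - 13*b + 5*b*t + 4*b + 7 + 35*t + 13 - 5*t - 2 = -2*b^2 - 9*b + t*(5*b + 30) + 18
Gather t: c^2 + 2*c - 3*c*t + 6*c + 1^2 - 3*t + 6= c^2 + 8*c + t*(-3*c - 3) + 7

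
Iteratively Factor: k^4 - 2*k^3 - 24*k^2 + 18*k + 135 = (k - 5)*(k^3 + 3*k^2 - 9*k - 27) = (k - 5)*(k - 3)*(k^2 + 6*k + 9) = (k - 5)*(k - 3)*(k + 3)*(k + 3)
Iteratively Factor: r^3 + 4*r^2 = (r)*(r^2 + 4*r) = r*(r + 4)*(r)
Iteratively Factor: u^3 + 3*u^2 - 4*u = (u - 1)*(u^2 + 4*u) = u*(u - 1)*(u + 4)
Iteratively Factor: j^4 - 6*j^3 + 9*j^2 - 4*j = (j)*(j^3 - 6*j^2 + 9*j - 4) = j*(j - 1)*(j^2 - 5*j + 4) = j*(j - 1)^2*(j - 4)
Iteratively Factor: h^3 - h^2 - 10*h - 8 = (h + 2)*(h^2 - 3*h - 4) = (h - 4)*(h + 2)*(h + 1)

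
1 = 1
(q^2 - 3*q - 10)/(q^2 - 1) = (q^2 - 3*q - 10)/(q^2 - 1)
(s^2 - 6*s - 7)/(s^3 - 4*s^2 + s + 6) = (s - 7)/(s^2 - 5*s + 6)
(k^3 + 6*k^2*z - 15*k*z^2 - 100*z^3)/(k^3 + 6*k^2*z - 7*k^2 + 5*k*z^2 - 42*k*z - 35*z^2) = (k^2 + k*z - 20*z^2)/(k^2 + k*z - 7*k - 7*z)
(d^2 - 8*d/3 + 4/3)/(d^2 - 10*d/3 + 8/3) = (3*d - 2)/(3*d - 4)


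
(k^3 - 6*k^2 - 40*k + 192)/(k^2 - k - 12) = (k^2 - 2*k - 48)/(k + 3)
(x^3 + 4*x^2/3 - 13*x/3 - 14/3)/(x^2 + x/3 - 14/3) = x + 1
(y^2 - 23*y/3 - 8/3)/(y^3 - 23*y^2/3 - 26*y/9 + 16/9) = 3*(3*y + 1)/(9*y^2 + 3*y - 2)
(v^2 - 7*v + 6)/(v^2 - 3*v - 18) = (v - 1)/(v + 3)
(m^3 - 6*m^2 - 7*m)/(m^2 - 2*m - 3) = m*(m - 7)/(m - 3)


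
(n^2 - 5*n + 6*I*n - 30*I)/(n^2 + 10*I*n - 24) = (n - 5)/(n + 4*I)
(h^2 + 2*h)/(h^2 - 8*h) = (h + 2)/(h - 8)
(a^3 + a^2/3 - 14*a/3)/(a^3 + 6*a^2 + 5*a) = (3*a^2 + a - 14)/(3*(a^2 + 6*a + 5))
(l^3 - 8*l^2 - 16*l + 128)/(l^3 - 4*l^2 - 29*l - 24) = (l^2 - 16)/(l^2 + 4*l + 3)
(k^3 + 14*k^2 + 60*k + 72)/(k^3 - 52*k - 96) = (k + 6)/(k - 8)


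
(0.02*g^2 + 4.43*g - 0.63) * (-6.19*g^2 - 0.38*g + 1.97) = -0.1238*g^4 - 27.4293*g^3 + 2.2557*g^2 + 8.9665*g - 1.2411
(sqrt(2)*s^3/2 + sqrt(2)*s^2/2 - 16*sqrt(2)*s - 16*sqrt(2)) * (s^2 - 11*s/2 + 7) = sqrt(2)*s^5/2 - 9*sqrt(2)*s^4/4 - 61*sqrt(2)*s^3/4 + 151*sqrt(2)*s^2/2 - 24*sqrt(2)*s - 112*sqrt(2)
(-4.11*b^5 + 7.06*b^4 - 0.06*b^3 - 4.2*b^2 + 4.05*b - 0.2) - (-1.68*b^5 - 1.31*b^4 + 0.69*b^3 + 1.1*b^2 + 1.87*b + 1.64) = -2.43*b^5 + 8.37*b^4 - 0.75*b^3 - 5.3*b^2 + 2.18*b - 1.84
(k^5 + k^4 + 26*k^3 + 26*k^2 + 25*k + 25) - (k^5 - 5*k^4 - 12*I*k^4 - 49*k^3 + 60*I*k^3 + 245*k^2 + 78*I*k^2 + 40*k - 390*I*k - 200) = 6*k^4 + 12*I*k^4 + 75*k^3 - 60*I*k^3 - 219*k^2 - 78*I*k^2 - 15*k + 390*I*k + 225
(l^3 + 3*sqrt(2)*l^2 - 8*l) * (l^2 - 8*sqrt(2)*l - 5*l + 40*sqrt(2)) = l^5 - 5*sqrt(2)*l^4 - 5*l^4 - 56*l^3 + 25*sqrt(2)*l^3 + 64*sqrt(2)*l^2 + 280*l^2 - 320*sqrt(2)*l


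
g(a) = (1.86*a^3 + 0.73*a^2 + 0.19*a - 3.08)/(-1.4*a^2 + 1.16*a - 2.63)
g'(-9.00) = -1.33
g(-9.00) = 10.29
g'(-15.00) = -1.33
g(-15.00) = 18.26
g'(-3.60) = -1.23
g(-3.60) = 3.25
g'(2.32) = -2.16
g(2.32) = -3.28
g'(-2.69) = -1.12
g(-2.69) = 2.17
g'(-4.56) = -1.28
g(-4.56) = 4.46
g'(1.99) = -2.39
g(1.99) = -2.53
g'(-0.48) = 0.43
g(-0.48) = 0.91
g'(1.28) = -2.79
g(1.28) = -0.66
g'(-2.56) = -1.09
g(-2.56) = 2.03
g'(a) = (2.8*a - 1.16)*(1.86*a^3 + 0.73*a^2 + 0.19*a - 3.08)/(-1.4*a^2 + 1.16*a - 2.63)^2 + (5.58*a^2 + 1.46*a + 0.19)/(-1.4*a^2 + 1.16*a - 2.63)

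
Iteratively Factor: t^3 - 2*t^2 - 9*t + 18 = (t - 2)*(t^2 - 9) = (t - 2)*(t + 3)*(t - 3)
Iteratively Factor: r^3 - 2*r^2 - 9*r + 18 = (r - 2)*(r^2 - 9) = (r - 3)*(r - 2)*(r + 3)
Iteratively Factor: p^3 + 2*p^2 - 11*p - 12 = (p + 4)*(p^2 - 2*p - 3) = (p - 3)*(p + 4)*(p + 1)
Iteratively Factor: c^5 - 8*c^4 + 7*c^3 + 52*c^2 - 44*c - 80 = (c + 2)*(c^4 - 10*c^3 + 27*c^2 - 2*c - 40) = (c - 5)*(c + 2)*(c^3 - 5*c^2 + 2*c + 8) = (c - 5)*(c - 2)*(c + 2)*(c^2 - 3*c - 4) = (c - 5)*(c - 4)*(c - 2)*(c + 2)*(c + 1)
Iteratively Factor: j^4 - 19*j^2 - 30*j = (j + 3)*(j^3 - 3*j^2 - 10*j) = (j - 5)*(j + 3)*(j^2 + 2*j) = j*(j - 5)*(j + 3)*(j + 2)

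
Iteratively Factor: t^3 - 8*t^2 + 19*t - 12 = (t - 1)*(t^2 - 7*t + 12) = (t - 4)*(t - 1)*(t - 3)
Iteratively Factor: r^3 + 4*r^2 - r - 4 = (r + 4)*(r^2 - 1) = (r + 1)*(r + 4)*(r - 1)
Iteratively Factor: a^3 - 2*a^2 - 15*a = (a + 3)*(a^2 - 5*a) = a*(a + 3)*(a - 5)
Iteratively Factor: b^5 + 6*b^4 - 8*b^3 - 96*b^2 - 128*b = (b + 2)*(b^4 + 4*b^3 - 16*b^2 - 64*b) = (b + 2)*(b + 4)*(b^3 - 16*b) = (b + 2)*(b + 4)^2*(b^2 - 4*b) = (b - 4)*(b + 2)*(b + 4)^2*(b)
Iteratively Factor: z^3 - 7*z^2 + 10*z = (z - 2)*(z^2 - 5*z) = z*(z - 2)*(z - 5)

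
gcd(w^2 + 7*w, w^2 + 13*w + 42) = w + 7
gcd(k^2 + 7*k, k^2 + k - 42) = k + 7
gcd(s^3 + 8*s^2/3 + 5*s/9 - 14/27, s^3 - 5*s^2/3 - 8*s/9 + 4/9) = s^2 + s/3 - 2/9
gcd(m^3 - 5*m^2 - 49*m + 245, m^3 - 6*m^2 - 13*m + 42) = m - 7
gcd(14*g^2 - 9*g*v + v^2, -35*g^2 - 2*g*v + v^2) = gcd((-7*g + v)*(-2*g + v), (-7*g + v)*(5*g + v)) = -7*g + v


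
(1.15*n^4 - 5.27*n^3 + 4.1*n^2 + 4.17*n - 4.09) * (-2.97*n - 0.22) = -3.4155*n^5 + 15.3989*n^4 - 11.0176*n^3 - 13.2869*n^2 + 11.2299*n + 0.8998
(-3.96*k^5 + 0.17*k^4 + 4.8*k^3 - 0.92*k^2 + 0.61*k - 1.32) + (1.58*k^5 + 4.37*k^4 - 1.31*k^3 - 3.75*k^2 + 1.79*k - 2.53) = -2.38*k^5 + 4.54*k^4 + 3.49*k^3 - 4.67*k^2 + 2.4*k - 3.85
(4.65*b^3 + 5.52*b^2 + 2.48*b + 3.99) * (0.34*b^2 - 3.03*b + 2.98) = 1.581*b^5 - 12.2127*b^4 - 2.0254*b^3 + 10.2918*b^2 - 4.6993*b + 11.8902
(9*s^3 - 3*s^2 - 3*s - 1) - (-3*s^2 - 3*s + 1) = 9*s^3 - 2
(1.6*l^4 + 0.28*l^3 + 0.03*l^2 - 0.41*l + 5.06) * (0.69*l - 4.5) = 1.104*l^5 - 7.0068*l^4 - 1.2393*l^3 - 0.4179*l^2 + 5.3364*l - 22.77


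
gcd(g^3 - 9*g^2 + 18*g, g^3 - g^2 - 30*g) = g^2 - 6*g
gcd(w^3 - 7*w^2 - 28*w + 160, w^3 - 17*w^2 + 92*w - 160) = w^2 - 12*w + 32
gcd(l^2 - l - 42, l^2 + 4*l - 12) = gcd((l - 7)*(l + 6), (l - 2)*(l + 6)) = l + 6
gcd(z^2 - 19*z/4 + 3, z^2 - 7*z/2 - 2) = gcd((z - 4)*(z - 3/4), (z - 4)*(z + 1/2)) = z - 4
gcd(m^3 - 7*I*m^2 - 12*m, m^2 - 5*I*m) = m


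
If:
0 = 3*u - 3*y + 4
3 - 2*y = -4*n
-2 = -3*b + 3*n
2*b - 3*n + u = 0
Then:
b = -5/6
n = -3/2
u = -17/6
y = -3/2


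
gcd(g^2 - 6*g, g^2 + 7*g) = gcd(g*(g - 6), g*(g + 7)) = g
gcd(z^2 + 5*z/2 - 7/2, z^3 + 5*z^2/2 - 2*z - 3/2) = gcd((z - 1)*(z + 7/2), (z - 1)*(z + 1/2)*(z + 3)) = z - 1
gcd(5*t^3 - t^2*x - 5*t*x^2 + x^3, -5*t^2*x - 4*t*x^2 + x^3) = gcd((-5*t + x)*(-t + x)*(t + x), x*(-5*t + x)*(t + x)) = -5*t^2 - 4*t*x + x^2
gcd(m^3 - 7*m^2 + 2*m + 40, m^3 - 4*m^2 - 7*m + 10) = m^2 - 3*m - 10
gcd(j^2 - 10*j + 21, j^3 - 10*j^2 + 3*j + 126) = j - 7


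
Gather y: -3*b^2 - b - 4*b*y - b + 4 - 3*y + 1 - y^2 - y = -3*b^2 - 2*b - y^2 + y*(-4*b - 4) + 5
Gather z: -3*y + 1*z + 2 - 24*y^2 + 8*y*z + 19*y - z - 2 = -24*y^2 + 8*y*z + 16*y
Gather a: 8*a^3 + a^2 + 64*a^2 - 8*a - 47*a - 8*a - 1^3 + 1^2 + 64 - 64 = 8*a^3 + 65*a^2 - 63*a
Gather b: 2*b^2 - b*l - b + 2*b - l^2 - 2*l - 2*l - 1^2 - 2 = 2*b^2 + b*(1 - l) - l^2 - 4*l - 3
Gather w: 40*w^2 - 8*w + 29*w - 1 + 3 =40*w^2 + 21*w + 2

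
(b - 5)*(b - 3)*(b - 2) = b^3 - 10*b^2 + 31*b - 30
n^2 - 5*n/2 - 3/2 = (n - 3)*(n + 1/2)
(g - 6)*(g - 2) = g^2 - 8*g + 12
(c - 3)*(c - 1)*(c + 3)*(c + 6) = c^4 + 5*c^3 - 15*c^2 - 45*c + 54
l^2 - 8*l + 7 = (l - 7)*(l - 1)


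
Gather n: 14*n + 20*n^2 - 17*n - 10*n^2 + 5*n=10*n^2 + 2*n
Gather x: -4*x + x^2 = x^2 - 4*x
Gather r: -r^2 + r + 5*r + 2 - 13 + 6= -r^2 + 6*r - 5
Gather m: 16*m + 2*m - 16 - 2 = 18*m - 18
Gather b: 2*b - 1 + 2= 2*b + 1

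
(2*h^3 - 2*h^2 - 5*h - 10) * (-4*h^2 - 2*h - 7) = -8*h^5 + 4*h^4 + 10*h^3 + 64*h^2 + 55*h + 70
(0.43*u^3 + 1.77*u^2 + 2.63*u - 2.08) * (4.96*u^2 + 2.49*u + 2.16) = 2.1328*u^5 + 9.8499*u^4 + 18.3809*u^3 + 0.0550999999999995*u^2 + 0.5016*u - 4.4928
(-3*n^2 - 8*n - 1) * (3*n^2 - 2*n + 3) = -9*n^4 - 18*n^3 + 4*n^2 - 22*n - 3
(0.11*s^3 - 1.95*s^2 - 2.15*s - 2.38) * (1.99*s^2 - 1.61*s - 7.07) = 0.2189*s^5 - 4.0576*s^4 - 1.9167*s^3 + 12.5118*s^2 + 19.0323*s + 16.8266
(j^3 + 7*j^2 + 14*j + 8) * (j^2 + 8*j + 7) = j^5 + 15*j^4 + 77*j^3 + 169*j^2 + 162*j + 56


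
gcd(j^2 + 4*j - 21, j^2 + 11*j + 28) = j + 7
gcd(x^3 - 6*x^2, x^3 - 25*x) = x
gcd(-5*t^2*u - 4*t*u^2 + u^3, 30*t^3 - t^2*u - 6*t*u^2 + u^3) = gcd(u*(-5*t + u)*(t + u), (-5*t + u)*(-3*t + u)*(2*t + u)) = 5*t - u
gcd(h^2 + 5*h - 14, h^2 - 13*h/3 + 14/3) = h - 2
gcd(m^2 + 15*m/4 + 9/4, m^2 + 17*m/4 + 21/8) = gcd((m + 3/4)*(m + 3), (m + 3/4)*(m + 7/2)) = m + 3/4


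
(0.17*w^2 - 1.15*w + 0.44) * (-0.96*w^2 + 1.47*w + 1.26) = -0.1632*w^4 + 1.3539*w^3 - 1.8987*w^2 - 0.8022*w + 0.5544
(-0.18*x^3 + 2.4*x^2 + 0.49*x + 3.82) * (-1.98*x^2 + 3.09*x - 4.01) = 0.3564*x^5 - 5.3082*x^4 + 7.1676*x^3 - 15.6735*x^2 + 9.8389*x - 15.3182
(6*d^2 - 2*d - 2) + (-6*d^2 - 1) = -2*d - 3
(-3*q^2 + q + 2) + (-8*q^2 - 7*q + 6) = -11*q^2 - 6*q + 8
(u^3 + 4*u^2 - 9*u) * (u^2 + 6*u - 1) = u^5 + 10*u^4 + 14*u^3 - 58*u^2 + 9*u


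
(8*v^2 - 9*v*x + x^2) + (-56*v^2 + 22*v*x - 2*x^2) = -48*v^2 + 13*v*x - x^2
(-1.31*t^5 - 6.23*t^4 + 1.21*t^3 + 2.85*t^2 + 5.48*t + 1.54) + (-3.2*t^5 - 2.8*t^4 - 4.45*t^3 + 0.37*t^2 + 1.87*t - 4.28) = -4.51*t^5 - 9.03*t^4 - 3.24*t^3 + 3.22*t^2 + 7.35*t - 2.74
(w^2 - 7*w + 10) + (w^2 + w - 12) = 2*w^2 - 6*w - 2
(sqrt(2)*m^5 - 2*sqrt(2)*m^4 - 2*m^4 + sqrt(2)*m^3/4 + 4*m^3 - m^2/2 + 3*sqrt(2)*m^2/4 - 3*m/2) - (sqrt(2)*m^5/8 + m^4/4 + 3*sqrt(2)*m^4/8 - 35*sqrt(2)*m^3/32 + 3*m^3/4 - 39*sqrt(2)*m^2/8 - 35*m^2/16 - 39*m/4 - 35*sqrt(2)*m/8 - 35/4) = 7*sqrt(2)*m^5/8 - 19*sqrt(2)*m^4/8 - 9*m^4/4 + 43*sqrt(2)*m^3/32 + 13*m^3/4 + 27*m^2/16 + 45*sqrt(2)*m^2/8 + 35*sqrt(2)*m/8 + 33*m/4 + 35/4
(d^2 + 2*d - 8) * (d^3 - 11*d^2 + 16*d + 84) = d^5 - 9*d^4 - 14*d^3 + 204*d^2 + 40*d - 672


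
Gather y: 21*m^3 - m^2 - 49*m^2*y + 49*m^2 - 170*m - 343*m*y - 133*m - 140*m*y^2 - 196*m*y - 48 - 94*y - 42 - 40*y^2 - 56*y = 21*m^3 + 48*m^2 - 303*m + y^2*(-140*m - 40) + y*(-49*m^2 - 539*m - 150) - 90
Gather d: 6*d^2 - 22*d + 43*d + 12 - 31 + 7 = 6*d^2 + 21*d - 12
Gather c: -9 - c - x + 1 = -c - x - 8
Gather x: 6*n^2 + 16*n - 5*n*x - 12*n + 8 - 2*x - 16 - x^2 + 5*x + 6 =6*n^2 + 4*n - x^2 + x*(3 - 5*n) - 2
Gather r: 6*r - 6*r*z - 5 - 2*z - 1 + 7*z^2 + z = r*(6 - 6*z) + 7*z^2 - z - 6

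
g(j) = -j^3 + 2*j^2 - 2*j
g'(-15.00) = -737.00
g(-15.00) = 3855.00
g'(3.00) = -17.00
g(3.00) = -15.00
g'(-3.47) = -52.00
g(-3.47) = 72.80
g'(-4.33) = -75.57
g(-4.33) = 127.34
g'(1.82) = -4.66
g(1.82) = -3.04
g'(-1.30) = -12.27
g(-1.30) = 8.18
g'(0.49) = -0.76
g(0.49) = -0.62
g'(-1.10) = -10.03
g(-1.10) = 5.95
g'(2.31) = -8.77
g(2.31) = -6.27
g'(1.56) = -3.06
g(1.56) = -2.05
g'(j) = -3*j^2 + 4*j - 2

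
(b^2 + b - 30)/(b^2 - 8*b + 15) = (b + 6)/(b - 3)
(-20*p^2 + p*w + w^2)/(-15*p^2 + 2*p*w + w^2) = (4*p - w)/(3*p - w)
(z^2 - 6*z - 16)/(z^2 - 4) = (z - 8)/(z - 2)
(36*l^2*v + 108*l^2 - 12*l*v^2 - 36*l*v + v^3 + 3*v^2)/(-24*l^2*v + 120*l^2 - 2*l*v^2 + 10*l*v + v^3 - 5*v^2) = (-6*l*v - 18*l + v^2 + 3*v)/(4*l*v - 20*l + v^2 - 5*v)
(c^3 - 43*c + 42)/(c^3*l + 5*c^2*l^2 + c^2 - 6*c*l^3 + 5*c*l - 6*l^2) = (c^3 - 43*c + 42)/(c^3*l + 5*c^2*l^2 + c^2 - 6*c*l^3 + 5*c*l - 6*l^2)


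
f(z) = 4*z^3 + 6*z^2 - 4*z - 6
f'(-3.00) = 68.00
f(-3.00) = -48.00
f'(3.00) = 140.00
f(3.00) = 144.00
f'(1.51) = 41.48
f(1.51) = 15.41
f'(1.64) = 47.96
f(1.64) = 21.22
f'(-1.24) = -0.43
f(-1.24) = 0.56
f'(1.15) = 25.67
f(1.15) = 3.42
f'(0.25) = -0.25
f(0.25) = -6.56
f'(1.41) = 36.78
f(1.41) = 11.50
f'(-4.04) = 143.38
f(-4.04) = -155.67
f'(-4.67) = 201.67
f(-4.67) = -263.86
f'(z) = 12*z^2 + 12*z - 4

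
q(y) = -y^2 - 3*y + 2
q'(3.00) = -9.00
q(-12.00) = -106.00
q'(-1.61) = 0.22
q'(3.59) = -10.18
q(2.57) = -12.31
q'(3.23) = -9.46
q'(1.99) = -6.98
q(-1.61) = 4.24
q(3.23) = -18.12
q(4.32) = -29.62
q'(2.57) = -8.14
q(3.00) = -16.00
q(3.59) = -21.66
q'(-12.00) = 21.00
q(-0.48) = 3.21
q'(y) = -2*y - 3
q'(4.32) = -11.64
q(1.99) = -7.93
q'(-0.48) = -2.04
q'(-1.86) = 0.72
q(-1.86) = 4.12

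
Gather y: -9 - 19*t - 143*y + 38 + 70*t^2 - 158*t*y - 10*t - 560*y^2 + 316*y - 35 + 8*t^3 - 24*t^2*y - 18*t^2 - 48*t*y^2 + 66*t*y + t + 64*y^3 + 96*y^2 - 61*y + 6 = 8*t^3 + 52*t^2 - 28*t + 64*y^3 + y^2*(-48*t - 464) + y*(-24*t^2 - 92*t + 112)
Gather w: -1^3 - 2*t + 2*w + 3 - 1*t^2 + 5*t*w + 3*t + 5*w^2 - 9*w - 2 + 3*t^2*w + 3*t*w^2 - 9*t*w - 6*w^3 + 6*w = -t^2 + t - 6*w^3 + w^2*(3*t + 5) + w*(3*t^2 - 4*t - 1)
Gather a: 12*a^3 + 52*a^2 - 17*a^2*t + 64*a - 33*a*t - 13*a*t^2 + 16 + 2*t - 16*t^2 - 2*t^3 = 12*a^3 + a^2*(52 - 17*t) + a*(-13*t^2 - 33*t + 64) - 2*t^3 - 16*t^2 + 2*t + 16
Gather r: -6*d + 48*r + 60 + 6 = -6*d + 48*r + 66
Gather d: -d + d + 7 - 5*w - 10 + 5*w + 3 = 0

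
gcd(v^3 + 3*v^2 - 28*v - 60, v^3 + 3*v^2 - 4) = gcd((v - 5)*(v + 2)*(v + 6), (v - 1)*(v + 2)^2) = v + 2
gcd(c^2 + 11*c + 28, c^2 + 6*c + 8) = c + 4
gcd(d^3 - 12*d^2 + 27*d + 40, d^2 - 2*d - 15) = d - 5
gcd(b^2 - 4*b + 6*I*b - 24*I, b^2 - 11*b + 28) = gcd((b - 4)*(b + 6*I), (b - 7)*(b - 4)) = b - 4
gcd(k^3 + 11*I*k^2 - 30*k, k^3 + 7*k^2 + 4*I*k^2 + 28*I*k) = k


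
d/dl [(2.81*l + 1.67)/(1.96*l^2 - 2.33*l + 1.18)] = (-5.5076*l^2 - 6.5464*l + 7.2069)/(3.8416*l^4 - 9.1336*l^3 + 10.0545*l^2 - 5.4988*l + 1.3924)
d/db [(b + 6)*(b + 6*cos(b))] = b - (b + 6)*(6*sin(b) - 1) + 6*cos(b)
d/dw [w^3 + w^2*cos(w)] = w*(-w*sin(w) + 3*w + 2*cos(w))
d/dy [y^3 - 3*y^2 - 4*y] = 3*y^2 - 6*y - 4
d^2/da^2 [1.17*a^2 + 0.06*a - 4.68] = 2.34000000000000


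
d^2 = d^2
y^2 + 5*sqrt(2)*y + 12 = (y + 2*sqrt(2))*(y + 3*sqrt(2))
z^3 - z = z*(z - 1)*(z + 1)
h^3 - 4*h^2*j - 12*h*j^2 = h*(h - 6*j)*(h + 2*j)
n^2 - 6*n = n*(n - 6)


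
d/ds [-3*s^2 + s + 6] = 1 - 6*s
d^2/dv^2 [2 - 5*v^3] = -30*v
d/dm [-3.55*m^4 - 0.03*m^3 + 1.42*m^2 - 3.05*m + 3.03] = -14.2*m^3 - 0.09*m^2 + 2.84*m - 3.05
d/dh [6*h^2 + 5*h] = 12*h + 5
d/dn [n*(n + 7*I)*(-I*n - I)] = -3*I*n^2 + 2*n*(7 - I) + 7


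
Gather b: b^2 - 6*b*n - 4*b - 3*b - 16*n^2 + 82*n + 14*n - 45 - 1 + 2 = b^2 + b*(-6*n - 7) - 16*n^2 + 96*n - 44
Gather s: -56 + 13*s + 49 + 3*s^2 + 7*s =3*s^2 + 20*s - 7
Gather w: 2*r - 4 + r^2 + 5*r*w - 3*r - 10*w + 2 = r^2 - r + w*(5*r - 10) - 2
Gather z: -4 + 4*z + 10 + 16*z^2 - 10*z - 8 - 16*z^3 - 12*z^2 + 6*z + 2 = -16*z^3 + 4*z^2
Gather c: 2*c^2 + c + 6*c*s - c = 2*c^2 + 6*c*s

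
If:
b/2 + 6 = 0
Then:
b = -12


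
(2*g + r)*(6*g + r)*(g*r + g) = 12*g^3*r + 12*g^3 + 8*g^2*r^2 + 8*g^2*r + g*r^3 + g*r^2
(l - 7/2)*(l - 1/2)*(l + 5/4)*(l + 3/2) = l^4 - 5*l^3/4 - 59*l^2/8 - 43*l/16 + 105/32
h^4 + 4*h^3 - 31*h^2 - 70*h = h*(h - 5)*(h + 2)*(h + 7)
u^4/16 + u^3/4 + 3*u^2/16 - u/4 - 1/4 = (u/4 + 1/2)^2*(u - 1)*(u + 1)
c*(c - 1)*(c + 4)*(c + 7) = c^4 + 10*c^3 + 17*c^2 - 28*c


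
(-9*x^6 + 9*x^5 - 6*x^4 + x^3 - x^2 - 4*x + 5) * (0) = 0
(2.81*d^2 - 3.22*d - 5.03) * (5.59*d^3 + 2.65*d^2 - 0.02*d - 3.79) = 15.7079*d^5 - 10.5533*d^4 - 36.7069*d^3 - 23.915*d^2 + 12.3044*d + 19.0637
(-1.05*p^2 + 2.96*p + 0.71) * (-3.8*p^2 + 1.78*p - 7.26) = 3.99*p^4 - 13.117*p^3 + 10.1938*p^2 - 20.2258*p - 5.1546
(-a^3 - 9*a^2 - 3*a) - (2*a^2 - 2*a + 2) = -a^3 - 11*a^2 - a - 2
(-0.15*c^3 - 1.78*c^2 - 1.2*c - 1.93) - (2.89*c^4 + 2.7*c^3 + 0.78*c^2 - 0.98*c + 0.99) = -2.89*c^4 - 2.85*c^3 - 2.56*c^2 - 0.22*c - 2.92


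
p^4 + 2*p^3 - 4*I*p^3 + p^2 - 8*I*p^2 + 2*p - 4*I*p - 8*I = (p + 2)*(p - 4*I)*(p - I)*(p + I)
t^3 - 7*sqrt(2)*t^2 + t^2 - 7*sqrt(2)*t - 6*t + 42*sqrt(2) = (t - 2)*(t + 3)*(t - 7*sqrt(2))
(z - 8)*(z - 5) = z^2 - 13*z + 40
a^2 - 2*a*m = a*(a - 2*m)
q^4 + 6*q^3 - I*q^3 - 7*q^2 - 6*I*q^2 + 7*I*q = q*(q - 1)*(q + 7)*(q - I)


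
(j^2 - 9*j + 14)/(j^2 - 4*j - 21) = (j - 2)/(j + 3)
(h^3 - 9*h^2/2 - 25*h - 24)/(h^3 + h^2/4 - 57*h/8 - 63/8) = 4*(h^2 - 6*h - 16)/(4*h^2 - 5*h - 21)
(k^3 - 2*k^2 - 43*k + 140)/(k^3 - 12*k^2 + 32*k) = (k^2 + 2*k - 35)/(k*(k - 8))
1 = 1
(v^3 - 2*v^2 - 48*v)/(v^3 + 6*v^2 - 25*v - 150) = v*(v - 8)/(v^2 - 25)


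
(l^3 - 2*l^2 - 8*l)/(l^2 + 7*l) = (l^2 - 2*l - 8)/(l + 7)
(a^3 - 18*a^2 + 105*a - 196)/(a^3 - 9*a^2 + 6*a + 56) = (a - 7)/(a + 2)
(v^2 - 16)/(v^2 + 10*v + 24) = (v - 4)/(v + 6)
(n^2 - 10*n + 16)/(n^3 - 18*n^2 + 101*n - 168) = (n - 2)/(n^2 - 10*n + 21)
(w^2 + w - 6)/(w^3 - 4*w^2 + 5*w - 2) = (w + 3)/(w^2 - 2*w + 1)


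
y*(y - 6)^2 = y^3 - 12*y^2 + 36*y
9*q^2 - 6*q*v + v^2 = (-3*q + v)^2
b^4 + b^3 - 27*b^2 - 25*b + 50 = (b - 5)*(b - 1)*(b + 2)*(b + 5)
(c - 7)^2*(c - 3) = c^3 - 17*c^2 + 91*c - 147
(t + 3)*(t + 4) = t^2 + 7*t + 12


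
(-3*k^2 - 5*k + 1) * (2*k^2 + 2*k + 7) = -6*k^4 - 16*k^3 - 29*k^2 - 33*k + 7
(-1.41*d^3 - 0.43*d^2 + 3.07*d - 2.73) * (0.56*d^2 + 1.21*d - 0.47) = -0.7896*d^5 - 1.9469*d^4 + 1.8616*d^3 + 2.388*d^2 - 4.7462*d + 1.2831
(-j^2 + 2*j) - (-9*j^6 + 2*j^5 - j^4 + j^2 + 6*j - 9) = 9*j^6 - 2*j^5 + j^4 - 2*j^2 - 4*j + 9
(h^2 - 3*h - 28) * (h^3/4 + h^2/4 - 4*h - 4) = h^5/4 - h^4/2 - 47*h^3/4 + h^2 + 124*h + 112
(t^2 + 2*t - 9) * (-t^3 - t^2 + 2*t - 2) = -t^5 - 3*t^4 + 9*t^3 + 11*t^2 - 22*t + 18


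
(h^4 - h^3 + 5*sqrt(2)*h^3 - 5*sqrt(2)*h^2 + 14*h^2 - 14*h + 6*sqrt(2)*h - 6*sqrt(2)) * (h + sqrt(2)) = h^5 - h^4 + 6*sqrt(2)*h^4 - 6*sqrt(2)*h^3 + 24*h^3 - 24*h^2 + 20*sqrt(2)*h^2 - 20*sqrt(2)*h + 12*h - 12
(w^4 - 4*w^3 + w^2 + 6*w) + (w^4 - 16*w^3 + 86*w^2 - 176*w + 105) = 2*w^4 - 20*w^3 + 87*w^2 - 170*w + 105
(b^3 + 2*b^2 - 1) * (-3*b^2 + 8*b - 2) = -3*b^5 + 2*b^4 + 14*b^3 - b^2 - 8*b + 2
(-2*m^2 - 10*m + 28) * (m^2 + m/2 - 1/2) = -2*m^4 - 11*m^3 + 24*m^2 + 19*m - 14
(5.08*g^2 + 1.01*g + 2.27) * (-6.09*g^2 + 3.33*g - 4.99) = -30.9372*g^4 + 10.7655*g^3 - 35.8102*g^2 + 2.5192*g - 11.3273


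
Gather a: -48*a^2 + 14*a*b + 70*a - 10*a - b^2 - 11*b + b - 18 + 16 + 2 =-48*a^2 + a*(14*b + 60) - b^2 - 10*b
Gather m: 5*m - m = 4*m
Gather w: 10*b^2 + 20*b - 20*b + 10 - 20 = 10*b^2 - 10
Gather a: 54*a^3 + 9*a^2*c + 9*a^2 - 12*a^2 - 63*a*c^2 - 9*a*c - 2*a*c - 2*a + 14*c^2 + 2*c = 54*a^3 + a^2*(9*c - 3) + a*(-63*c^2 - 11*c - 2) + 14*c^2 + 2*c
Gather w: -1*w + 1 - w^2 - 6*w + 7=-w^2 - 7*w + 8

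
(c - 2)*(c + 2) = c^2 - 4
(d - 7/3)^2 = d^2 - 14*d/3 + 49/9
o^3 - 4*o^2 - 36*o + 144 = (o - 6)*(o - 4)*(o + 6)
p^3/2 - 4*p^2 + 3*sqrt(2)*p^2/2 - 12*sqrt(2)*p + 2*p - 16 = (p/2 + sqrt(2))*(p - 8)*(p + sqrt(2))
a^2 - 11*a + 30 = (a - 6)*(a - 5)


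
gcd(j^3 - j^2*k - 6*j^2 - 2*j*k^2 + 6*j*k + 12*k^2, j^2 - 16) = 1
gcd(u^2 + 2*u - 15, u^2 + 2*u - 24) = 1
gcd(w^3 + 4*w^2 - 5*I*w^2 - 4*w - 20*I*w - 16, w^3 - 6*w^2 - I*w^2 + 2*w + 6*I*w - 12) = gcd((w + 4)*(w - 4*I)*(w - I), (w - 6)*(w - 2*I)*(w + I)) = 1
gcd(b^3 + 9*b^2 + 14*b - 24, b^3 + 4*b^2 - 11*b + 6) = b^2 + 5*b - 6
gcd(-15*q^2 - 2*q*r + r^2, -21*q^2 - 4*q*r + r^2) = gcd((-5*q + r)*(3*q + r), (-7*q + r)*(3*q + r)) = 3*q + r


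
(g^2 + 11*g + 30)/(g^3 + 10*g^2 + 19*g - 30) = 1/(g - 1)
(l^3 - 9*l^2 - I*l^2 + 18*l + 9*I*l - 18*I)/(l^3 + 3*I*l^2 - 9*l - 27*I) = (l^2 - l*(6 + I) + 6*I)/(l^2 + 3*l*(1 + I) + 9*I)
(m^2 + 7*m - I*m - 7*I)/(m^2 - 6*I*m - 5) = (m + 7)/(m - 5*I)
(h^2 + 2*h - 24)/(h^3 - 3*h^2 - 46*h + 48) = (h - 4)/(h^2 - 9*h + 8)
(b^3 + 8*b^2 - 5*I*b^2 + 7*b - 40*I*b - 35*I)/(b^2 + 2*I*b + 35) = (b^2 + 8*b + 7)/(b + 7*I)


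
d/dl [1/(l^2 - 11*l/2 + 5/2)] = 2*(11 - 4*l)/(2*l^2 - 11*l + 5)^2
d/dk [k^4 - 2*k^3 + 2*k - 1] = 4*k^3 - 6*k^2 + 2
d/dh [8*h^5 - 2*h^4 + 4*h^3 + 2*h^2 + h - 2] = 40*h^4 - 8*h^3 + 12*h^2 + 4*h + 1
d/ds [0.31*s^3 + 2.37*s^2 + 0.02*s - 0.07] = 0.93*s^2 + 4.74*s + 0.02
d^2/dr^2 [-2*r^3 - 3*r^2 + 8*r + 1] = -12*r - 6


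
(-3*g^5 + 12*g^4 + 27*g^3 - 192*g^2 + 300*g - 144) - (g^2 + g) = -3*g^5 + 12*g^4 + 27*g^3 - 193*g^2 + 299*g - 144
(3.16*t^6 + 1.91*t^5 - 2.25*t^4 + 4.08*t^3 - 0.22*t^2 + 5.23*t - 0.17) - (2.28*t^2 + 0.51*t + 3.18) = 3.16*t^6 + 1.91*t^5 - 2.25*t^4 + 4.08*t^3 - 2.5*t^2 + 4.72*t - 3.35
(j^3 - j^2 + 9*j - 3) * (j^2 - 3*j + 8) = j^5 - 4*j^4 + 20*j^3 - 38*j^2 + 81*j - 24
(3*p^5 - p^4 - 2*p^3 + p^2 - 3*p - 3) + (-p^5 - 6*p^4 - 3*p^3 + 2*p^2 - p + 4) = 2*p^5 - 7*p^4 - 5*p^3 + 3*p^2 - 4*p + 1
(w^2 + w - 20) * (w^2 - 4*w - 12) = w^4 - 3*w^3 - 36*w^2 + 68*w + 240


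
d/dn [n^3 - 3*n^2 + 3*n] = 3*n^2 - 6*n + 3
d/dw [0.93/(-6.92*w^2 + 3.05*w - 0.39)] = (12.8712*w - 2.8365)/(6.92*w^2 - 3.05*w + 0.39)^2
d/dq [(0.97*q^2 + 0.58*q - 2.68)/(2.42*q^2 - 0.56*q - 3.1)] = (-1.9468*q^2 + 6.9572*q - 3.2988)/(5.8564*q^4 - 2.7104*q^3 - 14.6904*q^2 + 3.472*q + 9.61)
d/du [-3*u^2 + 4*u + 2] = 4 - 6*u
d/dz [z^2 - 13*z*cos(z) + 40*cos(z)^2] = 13*z*sin(z) + 2*z - 40*sin(2*z) - 13*cos(z)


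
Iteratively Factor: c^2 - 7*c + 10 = (c - 5)*(c - 2)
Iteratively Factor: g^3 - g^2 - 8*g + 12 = (g - 2)*(g^2 + g - 6) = (g - 2)*(g + 3)*(g - 2)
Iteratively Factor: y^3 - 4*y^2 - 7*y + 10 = (y + 2)*(y^2 - 6*y + 5) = (y - 1)*(y + 2)*(y - 5)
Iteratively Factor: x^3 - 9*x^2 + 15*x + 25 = (x + 1)*(x^2 - 10*x + 25) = (x - 5)*(x + 1)*(x - 5)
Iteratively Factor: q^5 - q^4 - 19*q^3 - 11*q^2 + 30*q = (q - 5)*(q^4 + 4*q^3 + q^2 - 6*q) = q*(q - 5)*(q^3 + 4*q^2 + q - 6) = q*(q - 5)*(q + 3)*(q^2 + q - 2) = q*(q - 5)*(q + 2)*(q + 3)*(q - 1)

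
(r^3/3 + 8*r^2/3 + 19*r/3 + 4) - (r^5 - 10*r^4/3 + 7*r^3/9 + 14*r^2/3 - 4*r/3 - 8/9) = -r^5 + 10*r^4/3 - 4*r^3/9 - 2*r^2 + 23*r/3 + 44/9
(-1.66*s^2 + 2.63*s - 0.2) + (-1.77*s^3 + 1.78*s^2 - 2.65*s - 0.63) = -1.77*s^3 + 0.12*s^2 - 0.02*s - 0.83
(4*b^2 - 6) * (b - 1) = 4*b^3 - 4*b^2 - 6*b + 6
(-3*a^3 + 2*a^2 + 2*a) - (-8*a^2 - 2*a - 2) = -3*a^3 + 10*a^2 + 4*a + 2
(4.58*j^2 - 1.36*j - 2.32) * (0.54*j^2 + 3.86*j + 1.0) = 2.4732*j^4 + 16.9444*j^3 - 1.9224*j^2 - 10.3152*j - 2.32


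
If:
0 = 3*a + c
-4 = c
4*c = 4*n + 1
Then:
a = 4/3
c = -4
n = -17/4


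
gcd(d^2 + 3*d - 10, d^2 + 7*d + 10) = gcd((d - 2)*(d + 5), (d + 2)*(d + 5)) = d + 5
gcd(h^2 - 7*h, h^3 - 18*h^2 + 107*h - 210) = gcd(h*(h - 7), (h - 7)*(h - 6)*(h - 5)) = h - 7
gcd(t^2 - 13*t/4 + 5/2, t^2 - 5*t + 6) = t - 2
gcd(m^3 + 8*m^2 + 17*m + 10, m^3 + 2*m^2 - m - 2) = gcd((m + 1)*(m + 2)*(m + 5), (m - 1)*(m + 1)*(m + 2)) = m^2 + 3*m + 2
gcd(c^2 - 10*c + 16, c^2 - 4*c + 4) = c - 2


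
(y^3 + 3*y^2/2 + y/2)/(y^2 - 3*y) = (2*y^2 + 3*y + 1)/(2*(y - 3))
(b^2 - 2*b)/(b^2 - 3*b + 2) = b/(b - 1)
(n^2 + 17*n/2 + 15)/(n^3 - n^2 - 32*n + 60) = (n + 5/2)/(n^2 - 7*n + 10)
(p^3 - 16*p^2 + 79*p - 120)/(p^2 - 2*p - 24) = (-p^3 + 16*p^2 - 79*p + 120)/(-p^2 + 2*p + 24)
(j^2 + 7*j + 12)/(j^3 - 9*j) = (j + 4)/(j*(j - 3))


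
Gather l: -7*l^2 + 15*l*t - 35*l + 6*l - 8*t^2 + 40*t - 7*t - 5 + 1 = -7*l^2 + l*(15*t - 29) - 8*t^2 + 33*t - 4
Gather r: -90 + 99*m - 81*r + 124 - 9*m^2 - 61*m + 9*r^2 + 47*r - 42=-9*m^2 + 38*m + 9*r^2 - 34*r - 8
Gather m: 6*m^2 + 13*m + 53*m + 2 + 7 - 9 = 6*m^2 + 66*m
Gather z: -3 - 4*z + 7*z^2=7*z^2 - 4*z - 3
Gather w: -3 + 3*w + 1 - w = 2*w - 2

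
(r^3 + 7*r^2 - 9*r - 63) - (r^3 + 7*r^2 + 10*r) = -19*r - 63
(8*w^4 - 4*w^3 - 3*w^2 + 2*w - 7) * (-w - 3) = -8*w^5 - 20*w^4 + 15*w^3 + 7*w^2 + w + 21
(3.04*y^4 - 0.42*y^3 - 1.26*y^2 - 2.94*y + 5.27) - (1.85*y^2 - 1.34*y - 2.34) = 3.04*y^4 - 0.42*y^3 - 3.11*y^2 - 1.6*y + 7.61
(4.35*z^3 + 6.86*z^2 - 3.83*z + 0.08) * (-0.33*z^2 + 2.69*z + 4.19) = -1.4355*z^5 + 9.4377*z^4 + 37.9438*z^3 + 18.4143*z^2 - 15.8325*z + 0.3352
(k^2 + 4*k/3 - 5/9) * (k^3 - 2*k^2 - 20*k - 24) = k^5 - 2*k^4/3 - 209*k^3/9 - 446*k^2/9 - 188*k/9 + 40/3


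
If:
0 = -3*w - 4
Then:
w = -4/3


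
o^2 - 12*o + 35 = (o - 7)*(o - 5)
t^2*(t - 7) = t^3 - 7*t^2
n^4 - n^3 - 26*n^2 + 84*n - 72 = (n - 3)*(n - 2)^2*(n + 6)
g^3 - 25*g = g*(g - 5)*(g + 5)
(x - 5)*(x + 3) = x^2 - 2*x - 15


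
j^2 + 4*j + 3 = (j + 1)*(j + 3)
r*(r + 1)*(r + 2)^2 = r^4 + 5*r^3 + 8*r^2 + 4*r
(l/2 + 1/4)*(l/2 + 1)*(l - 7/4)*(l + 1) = l^4/4 + 7*l^3/16 - 21*l^2/32 - 41*l/32 - 7/16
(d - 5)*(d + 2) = d^2 - 3*d - 10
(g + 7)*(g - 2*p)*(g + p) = g^3 - g^2*p + 7*g^2 - 2*g*p^2 - 7*g*p - 14*p^2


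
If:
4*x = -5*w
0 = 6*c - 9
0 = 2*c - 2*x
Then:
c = 3/2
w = -6/5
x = 3/2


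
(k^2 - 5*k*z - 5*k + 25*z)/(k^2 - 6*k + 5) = (k - 5*z)/(k - 1)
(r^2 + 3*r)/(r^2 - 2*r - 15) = r/(r - 5)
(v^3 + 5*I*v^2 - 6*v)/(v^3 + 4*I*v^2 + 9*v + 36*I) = v*(v + 2*I)/(v^2 + I*v + 12)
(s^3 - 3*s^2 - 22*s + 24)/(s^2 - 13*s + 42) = (s^2 + 3*s - 4)/(s - 7)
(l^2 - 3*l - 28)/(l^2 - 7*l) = (l + 4)/l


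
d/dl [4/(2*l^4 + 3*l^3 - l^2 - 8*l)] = 4*(-8*l^3 - 9*l^2 + 2*l + 8)/(l^2*(2*l^3 + 3*l^2 - l - 8)^2)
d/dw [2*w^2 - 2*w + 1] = 4*w - 2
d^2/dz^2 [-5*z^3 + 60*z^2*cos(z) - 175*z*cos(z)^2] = -60*z^2*cos(z) - 240*z*sin(z) + 350*z*cos(2*z) - 30*z + 350*sin(2*z) + 120*cos(z)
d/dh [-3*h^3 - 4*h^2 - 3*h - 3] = -9*h^2 - 8*h - 3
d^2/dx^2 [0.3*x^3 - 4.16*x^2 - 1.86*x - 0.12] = 1.8*x - 8.32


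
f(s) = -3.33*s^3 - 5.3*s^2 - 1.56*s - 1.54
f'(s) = -9.99*s^2 - 10.6*s - 1.56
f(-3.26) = 62.59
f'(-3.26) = -73.17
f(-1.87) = 4.62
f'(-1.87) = -16.67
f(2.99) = -142.60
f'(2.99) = -122.57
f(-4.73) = 239.66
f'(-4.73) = -174.93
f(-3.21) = 59.00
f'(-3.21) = -70.47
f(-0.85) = -2.00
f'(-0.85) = 0.23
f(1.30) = -19.84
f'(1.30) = -32.22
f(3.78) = -263.02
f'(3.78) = -184.37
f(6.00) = -920.98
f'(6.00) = -424.80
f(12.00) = -6537.70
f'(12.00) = -1567.32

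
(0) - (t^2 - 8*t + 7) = -t^2 + 8*t - 7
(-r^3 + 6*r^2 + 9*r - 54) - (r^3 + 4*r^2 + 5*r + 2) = -2*r^3 + 2*r^2 + 4*r - 56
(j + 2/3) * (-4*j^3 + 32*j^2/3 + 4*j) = -4*j^4 + 8*j^3 + 100*j^2/9 + 8*j/3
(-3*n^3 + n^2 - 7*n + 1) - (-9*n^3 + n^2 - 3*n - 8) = 6*n^3 - 4*n + 9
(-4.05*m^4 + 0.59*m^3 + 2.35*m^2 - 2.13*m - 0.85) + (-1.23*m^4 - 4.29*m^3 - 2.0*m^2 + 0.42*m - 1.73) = -5.28*m^4 - 3.7*m^3 + 0.35*m^2 - 1.71*m - 2.58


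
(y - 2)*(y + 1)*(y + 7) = y^3 + 6*y^2 - 9*y - 14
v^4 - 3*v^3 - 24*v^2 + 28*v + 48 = (v - 6)*(v - 2)*(v + 1)*(v + 4)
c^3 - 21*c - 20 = (c - 5)*(c + 1)*(c + 4)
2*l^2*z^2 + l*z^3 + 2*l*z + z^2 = z*(2*l + z)*(l*z + 1)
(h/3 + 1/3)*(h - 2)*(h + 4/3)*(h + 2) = h^4/3 + 7*h^3/9 - 8*h^2/9 - 28*h/9 - 16/9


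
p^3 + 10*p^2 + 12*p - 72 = (p - 2)*(p + 6)^2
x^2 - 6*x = x*(x - 6)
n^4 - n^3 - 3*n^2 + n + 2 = (n - 2)*(n - 1)*(n + 1)^2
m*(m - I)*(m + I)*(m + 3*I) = m^4 + 3*I*m^3 + m^2 + 3*I*m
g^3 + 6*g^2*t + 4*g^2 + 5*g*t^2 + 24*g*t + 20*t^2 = (g + 4)*(g + t)*(g + 5*t)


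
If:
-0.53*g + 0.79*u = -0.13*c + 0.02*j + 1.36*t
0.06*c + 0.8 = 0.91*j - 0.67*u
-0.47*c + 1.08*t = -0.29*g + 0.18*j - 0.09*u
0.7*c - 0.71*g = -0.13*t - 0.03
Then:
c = 1.11576026850685*u - 0.35257365950145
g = 1.14224704229397*u - 0.292927879920636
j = 0.809830347374078*u + 0.855874264208696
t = 0.230486246722502*u + 0.0678674377489518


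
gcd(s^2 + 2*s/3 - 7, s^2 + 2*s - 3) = s + 3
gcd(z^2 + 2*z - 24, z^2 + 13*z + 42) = z + 6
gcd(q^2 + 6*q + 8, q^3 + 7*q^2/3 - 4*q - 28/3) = q + 2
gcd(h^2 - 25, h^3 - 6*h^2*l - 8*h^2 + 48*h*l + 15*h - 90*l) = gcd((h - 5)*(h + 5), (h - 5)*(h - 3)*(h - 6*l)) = h - 5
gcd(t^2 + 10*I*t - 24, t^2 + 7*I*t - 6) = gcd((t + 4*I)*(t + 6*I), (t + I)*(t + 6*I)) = t + 6*I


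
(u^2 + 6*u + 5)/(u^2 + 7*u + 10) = (u + 1)/(u + 2)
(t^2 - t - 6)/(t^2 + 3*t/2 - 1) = 2*(t - 3)/(2*t - 1)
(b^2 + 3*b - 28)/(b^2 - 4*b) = (b + 7)/b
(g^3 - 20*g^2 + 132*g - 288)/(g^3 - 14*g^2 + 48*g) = (g - 6)/g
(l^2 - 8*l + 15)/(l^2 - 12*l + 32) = (l^2 - 8*l + 15)/(l^2 - 12*l + 32)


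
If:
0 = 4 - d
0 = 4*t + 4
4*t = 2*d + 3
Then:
No Solution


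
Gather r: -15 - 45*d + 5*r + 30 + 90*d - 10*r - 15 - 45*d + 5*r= 0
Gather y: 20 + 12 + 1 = 33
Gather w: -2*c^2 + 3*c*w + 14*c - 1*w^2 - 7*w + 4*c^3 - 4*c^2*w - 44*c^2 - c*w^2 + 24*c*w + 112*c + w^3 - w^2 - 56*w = 4*c^3 - 46*c^2 + 126*c + w^3 + w^2*(-c - 2) + w*(-4*c^2 + 27*c - 63)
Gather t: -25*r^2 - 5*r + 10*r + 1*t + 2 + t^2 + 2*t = -25*r^2 + 5*r + t^2 + 3*t + 2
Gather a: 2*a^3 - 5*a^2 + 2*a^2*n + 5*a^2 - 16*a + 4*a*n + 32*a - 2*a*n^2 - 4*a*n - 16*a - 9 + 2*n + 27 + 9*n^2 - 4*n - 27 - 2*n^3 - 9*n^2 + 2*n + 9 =2*a^3 + 2*a^2*n - 2*a*n^2 - 2*n^3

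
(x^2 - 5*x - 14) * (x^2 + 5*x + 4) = x^4 - 35*x^2 - 90*x - 56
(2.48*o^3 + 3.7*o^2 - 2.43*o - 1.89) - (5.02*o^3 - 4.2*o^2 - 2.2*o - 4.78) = -2.54*o^3 + 7.9*o^2 - 0.23*o + 2.89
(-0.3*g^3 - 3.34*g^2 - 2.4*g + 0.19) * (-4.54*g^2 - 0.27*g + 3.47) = 1.362*g^5 + 15.2446*g^4 + 10.7568*g^3 - 11.8044*g^2 - 8.3793*g + 0.6593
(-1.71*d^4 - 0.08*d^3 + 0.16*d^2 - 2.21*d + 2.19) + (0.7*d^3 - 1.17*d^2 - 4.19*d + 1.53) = -1.71*d^4 + 0.62*d^3 - 1.01*d^2 - 6.4*d + 3.72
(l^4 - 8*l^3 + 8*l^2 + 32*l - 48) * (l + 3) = l^5 - 5*l^4 - 16*l^3 + 56*l^2 + 48*l - 144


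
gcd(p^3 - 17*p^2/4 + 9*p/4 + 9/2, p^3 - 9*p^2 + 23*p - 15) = p - 3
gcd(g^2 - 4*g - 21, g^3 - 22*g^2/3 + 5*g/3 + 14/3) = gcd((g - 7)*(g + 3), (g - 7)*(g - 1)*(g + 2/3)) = g - 7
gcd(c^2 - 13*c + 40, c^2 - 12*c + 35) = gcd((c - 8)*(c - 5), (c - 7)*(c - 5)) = c - 5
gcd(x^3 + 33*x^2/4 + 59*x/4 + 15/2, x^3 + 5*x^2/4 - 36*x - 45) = x^2 + 29*x/4 + 15/2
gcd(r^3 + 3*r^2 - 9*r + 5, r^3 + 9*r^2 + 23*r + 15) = r + 5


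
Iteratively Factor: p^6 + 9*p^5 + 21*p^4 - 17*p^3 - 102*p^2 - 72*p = (p + 4)*(p^5 + 5*p^4 + p^3 - 21*p^2 - 18*p) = (p + 1)*(p + 4)*(p^4 + 4*p^3 - 3*p^2 - 18*p) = (p + 1)*(p + 3)*(p + 4)*(p^3 + p^2 - 6*p) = (p + 1)*(p + 3)^2*(p + 4)*(p^2 - 2*p) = p*(p + 1)*(p + 3)^2*(p + 4)*(p - 2)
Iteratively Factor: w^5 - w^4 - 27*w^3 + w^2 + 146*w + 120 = (w - 5)*(w^4 + 4*w^3 - 7*w^2 - 34*w - 24) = (w - 5)*(w - 3)*(w^3 + 7*w^2 + 14*w + 8) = (w - 5)*(w - 3)*(w + 4)*(w^2 + 3*w + 2) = (w - 5)*(w - 3)*(w + 1)*(w + 4)*(w + 2)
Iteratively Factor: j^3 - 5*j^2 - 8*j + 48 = (j - 4)*(j^2 - j - 12) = (j - 4)*(j + 3)*(j - 4)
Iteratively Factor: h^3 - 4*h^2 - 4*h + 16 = (h - 2)*(h^2 - 2*h - 8) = (h - 4)*(h - 2)*(h + 2)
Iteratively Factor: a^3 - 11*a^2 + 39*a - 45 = (a - 5)*(a^2 - 6*a + 9) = (a - 5)*(a - 3)*(a - 3)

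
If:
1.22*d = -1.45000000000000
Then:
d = -1.19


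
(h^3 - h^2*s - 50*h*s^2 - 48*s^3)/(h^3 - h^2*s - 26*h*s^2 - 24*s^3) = (-h^2 + 2*h*s + 48*s^2)/(-h^2 + 2*h*s + 24*s^2)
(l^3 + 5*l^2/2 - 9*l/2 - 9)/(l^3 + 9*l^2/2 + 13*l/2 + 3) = (l^2 + l - 6)/(l^2 + 3*l + 2)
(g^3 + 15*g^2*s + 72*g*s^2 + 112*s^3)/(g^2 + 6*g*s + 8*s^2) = (g^2 + 11*g*s + 28*s^2)/(g + 2*s)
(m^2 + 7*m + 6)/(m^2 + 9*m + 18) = (m + 1)/(m + 3)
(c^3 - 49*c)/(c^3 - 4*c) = (c^2 - 49)/(c^2 - 4)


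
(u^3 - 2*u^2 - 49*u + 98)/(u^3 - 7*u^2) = 1 + 5/u - 14/u^2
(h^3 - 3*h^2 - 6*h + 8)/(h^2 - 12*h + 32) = (h^2 + h - 2)/(h - 8)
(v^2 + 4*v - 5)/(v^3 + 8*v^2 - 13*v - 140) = (v - 1)/(v^2 + 3*v - 28)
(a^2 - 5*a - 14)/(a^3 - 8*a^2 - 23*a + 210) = (a + 2)/(a^2 - a - 30)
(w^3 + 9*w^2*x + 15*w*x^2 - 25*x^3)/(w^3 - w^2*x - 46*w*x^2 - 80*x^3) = (-w^2 - 4*w*x + 5*x^2)/(-w^2 + 6*w*x + 16*x^2)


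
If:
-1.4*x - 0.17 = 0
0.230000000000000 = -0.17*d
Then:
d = -1.35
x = -0.12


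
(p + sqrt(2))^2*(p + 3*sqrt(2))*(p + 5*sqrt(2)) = p^4 + 10*sqrt(2)*p^3 + 64*p^2 + 76*sqrt(2)*p + 60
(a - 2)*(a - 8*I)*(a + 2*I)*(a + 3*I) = a^4 - 2*a^3 - 3*I*a^3 + 34*a^2 + 6*I*a^2 - 68*a + 48*I*a - 96*I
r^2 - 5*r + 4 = (r - 4)*(r - 1)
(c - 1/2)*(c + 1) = c^2 + c/2 - 1/2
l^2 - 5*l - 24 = (l - 8)*(l + 3)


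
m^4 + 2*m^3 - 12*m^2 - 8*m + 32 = (m - 2)^2*(m + 2)*(m + 4)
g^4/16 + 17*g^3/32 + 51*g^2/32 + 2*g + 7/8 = (g/4 + 1/4)*(g/4 + 1/2)*(g + 2)*(g + 7/2)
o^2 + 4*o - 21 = (o - 3)*(o + 7)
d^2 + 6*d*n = d*(d + 6*n)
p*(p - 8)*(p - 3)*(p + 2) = p^4 - 9*p^3 + 2*p^2 + 48*p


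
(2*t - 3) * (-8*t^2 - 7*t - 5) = -16*t^3 + 10*t^2 + 11*t + 15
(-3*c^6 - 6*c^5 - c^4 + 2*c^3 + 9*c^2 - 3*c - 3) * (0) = 0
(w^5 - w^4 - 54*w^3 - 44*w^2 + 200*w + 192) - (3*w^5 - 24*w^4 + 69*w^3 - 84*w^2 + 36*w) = -2*w^5 + 23*w^4 - 123*w^3 + 40*w^2 + 164*w + 192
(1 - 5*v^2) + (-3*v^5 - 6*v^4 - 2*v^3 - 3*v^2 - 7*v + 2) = -3*v^5 - 6*v^4 - 2*v^3 - 8*v^2 - 7*v + 3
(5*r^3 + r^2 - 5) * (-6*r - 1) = -30*r^4 - 11*r^3 - r^2 + 30*r + 5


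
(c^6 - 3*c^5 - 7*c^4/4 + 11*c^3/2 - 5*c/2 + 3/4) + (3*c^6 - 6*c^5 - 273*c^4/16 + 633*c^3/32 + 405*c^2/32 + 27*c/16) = 4*c^6 - 9*c^5 - 301*c^4/16 + 809*c^3/32 + 405*c^2/32 - 13*c/16 + 3/4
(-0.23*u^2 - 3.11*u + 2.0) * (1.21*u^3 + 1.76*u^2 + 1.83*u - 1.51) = -0.2783*u^5 - 4.1679*u^4 - 3.4745*u^3 - 1.824*u^2 + 8.3561*u - 3.02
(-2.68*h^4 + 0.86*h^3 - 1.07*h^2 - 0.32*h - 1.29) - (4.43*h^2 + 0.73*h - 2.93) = -2.68*h^4 + 0.86*h^3 - 5.5*h^2 - 1.05*h + 1.64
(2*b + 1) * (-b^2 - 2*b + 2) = -2*b^3 - 5*b^2 + 2*b + 2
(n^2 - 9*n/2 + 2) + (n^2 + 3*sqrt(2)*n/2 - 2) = 2*n^2 - 9*n/2 + 3*sqrt(2)*n/2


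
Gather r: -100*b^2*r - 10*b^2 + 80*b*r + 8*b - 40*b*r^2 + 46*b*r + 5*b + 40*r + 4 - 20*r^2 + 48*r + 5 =-10*b^2 + 13*b + r^2*(-40*b - 20) + r*(-100*b^2 + 126*b + 88) + 9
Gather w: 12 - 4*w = 12 - 4*w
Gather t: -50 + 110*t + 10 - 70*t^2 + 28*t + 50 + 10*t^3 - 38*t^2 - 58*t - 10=10*t^3 - 108*t^2 + 80*t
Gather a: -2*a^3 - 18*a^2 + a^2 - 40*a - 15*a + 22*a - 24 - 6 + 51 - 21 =-2*a^3 - 17*a^2 - 33*a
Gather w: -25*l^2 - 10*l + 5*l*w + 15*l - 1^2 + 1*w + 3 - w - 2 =-25*l^2 + 5*l*w + 5*l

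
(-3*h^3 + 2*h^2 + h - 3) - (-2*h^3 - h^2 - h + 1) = -h^3 + 3*h^2 + 2*h - 4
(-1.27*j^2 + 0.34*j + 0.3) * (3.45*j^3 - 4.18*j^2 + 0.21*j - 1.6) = -4.3815*j^5 + 6.4816*j^4 - 0.6529*j^3 + 0.8494*j^2 - 0.481*j - 0.48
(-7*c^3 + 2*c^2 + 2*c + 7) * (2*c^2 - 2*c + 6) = -14*c^5 + 18*c^4 - 42*c^3 + 22*c^2 - 2*c + 42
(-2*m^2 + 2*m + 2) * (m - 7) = -2*m^3 + 16*m^2 - 12*m - 14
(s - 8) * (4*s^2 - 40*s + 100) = 4*s^3 - 72*s^2 + 420*s - 800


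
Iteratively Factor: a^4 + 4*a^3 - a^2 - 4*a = (a + 1)*(a^3 + 3*a^2 - 4*a) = a*(a + 1)*(a^2 + 3*a - 4) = a*(a - 1)*(a + 1)*(a + 4)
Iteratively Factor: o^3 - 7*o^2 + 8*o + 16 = (o - 4)*(o^2 - 3*o - 4) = (o - 4)*(o + 1)*(o - 4)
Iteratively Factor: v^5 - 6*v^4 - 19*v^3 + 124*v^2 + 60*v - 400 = (v + 2)*(v^4 - 8*v^3 - 3*v^2 + 130*v - 200) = (v - 5)*(v + 2)*(v^3 - 3*v^2 - 18*v + 40) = (v - 5)*(v + 2)*(v + 4)*(v^2 - 7*v + 10) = (v - 5)*(v - 2)*(v + 2)*(v + 4)*(v - 5)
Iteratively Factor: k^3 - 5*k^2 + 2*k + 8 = (k - 2)*(k^2 - 3*k - 4) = (k - 4)*(k - 2)*(k + 1)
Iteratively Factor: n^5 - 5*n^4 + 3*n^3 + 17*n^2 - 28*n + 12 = (n - 1)*(n^4 - 4*n^3 - n^2 + 16*n - 12) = (n - 1)^2*(n^3 - 3*n^2 - 4*n + 12) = (n - 2)*(n - 1)^2*(n^2 - n - 6) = (n - 2)*(n - 1)^2*(n + 2)*(n - 3)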